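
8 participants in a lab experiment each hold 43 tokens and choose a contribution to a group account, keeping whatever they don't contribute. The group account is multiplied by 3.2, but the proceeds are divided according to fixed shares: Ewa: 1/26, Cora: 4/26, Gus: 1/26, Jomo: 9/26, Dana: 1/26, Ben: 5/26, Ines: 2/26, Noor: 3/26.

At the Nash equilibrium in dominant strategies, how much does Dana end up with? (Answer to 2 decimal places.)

A player with share s gets back 3.2·s per unit contributed, so full contribution is dominant for anyone with s > 1/3.2 = 0.3125 and zero contribution is dominant for anyone below.
Jomo alone (share 9/26) is above the threshold, contributing 43; the remaining 7 contribute 0. Total contributed: 43.
Dana keeps 43 and receives 3.2 × 43 × 1/26 = 5.29 from the group account, for a payoff of 48.29.

48.29 tokens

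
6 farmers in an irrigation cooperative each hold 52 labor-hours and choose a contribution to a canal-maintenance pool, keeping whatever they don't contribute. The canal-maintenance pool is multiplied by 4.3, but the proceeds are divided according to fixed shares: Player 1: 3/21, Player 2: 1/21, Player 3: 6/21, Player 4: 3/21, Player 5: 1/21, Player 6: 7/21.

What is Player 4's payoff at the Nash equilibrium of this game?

115.89 labor-hours

Each unit j contributes comes back to j as 4.3 × (j's share), so j prefers to contribute only if that share exceeds 1/4.3 = 0.2326; otherwise keeping the unit dominates.
Player 3 and Player 6 clear that bar, contributing 52 each; the remaining 4 contribute 0. Total contributed: 104.
Player 4 keeps 52 and receives 4.3 × 104 × 3/21 = 63.89 from the canal-maintenance pool, for a payoff of 115.89.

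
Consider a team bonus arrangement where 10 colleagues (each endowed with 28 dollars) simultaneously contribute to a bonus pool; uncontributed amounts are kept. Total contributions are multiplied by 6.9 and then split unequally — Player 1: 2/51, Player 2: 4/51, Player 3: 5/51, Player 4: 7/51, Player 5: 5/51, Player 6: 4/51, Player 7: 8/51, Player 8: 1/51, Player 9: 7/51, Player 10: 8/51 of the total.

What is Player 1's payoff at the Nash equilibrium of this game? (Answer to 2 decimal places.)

Player j's private return per contributed unit is 6.9 × (j's share). Contributing is weakly dominant for j when that share is at least 1/6.9 = 0.1449, and contributing 0 is dominant otherwise.
Player 7 and Player 10 clear that bar, contributing 28 each; the remaining 8 contribute 0. Total contributed: 56.
Player 1 keeps 28 and receives 6.9 × 56 × 2/51 = 15.15 from the bonus pool, for a payoff of 43.15.

43.15 dollars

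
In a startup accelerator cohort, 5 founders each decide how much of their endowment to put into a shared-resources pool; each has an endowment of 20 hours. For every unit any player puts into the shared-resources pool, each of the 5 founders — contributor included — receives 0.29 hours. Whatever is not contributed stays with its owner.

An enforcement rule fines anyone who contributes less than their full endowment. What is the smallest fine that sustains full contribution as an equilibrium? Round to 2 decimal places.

Given the others contribute fully, the best deviation is to contribute 0 (any partial contribution still incurs the fine and gives up units whose private return 0.29 is below 1).
Deviating from 20 to 0 saves 20 hours but forfeits the deviator's share of the drop in the shared-resources pool: 0.29 × 20 = 5.80.
So the deviation gain is 20 − 5.80 = 14.20, and the fine must be at least 14.20 hours to wipe it out.

14.20 hours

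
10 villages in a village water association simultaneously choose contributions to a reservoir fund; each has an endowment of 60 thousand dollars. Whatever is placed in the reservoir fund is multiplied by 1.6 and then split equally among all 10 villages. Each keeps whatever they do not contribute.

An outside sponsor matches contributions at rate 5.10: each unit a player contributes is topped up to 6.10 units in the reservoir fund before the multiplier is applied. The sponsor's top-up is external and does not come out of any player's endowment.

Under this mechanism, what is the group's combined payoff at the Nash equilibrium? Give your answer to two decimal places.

600.00 thousand dollars

Even with the mechanism, each unit contributed returns only 1.6 × 6.10 / 10 = 0.9760 per unit of net cost, so contributing nothing is still dominant.
At the Nash equilibrium no one contributes; group total payoff = 10 × 60 = 600.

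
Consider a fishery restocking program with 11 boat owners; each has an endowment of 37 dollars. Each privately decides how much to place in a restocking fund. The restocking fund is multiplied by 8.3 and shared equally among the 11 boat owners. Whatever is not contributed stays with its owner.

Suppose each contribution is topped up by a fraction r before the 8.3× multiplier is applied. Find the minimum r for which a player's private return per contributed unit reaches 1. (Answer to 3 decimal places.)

0.325

With matching at rate r, one contributed unit becomes (1 + r) in the restocking fund and returns 8.3 × (1 + r) / 11 to the contributor.
Setting this equal to 1: 1 + r = 11/8.3 = 1.3253.
So the minimum matching rate is r = 1.3253 − 1 = 0.325.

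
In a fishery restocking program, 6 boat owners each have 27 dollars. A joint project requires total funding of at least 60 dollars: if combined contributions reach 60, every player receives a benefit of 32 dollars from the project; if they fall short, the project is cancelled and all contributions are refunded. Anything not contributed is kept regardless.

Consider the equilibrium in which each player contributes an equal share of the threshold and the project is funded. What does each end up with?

Equal share of the threshold: 60/6 = 10.
At this profile no one gains by cutting their contribution: any cut drops the total below 60, the project is cancelled, contributions are refunded, and the deviator ends with 27, which is less than 27 − 10 + 32 = 49. Contributing more than 10 just wastes the excess. So contributing exactly 10 is a best response.
Each player's payoff: 27 − 10 + 32 = 49.

49 dollars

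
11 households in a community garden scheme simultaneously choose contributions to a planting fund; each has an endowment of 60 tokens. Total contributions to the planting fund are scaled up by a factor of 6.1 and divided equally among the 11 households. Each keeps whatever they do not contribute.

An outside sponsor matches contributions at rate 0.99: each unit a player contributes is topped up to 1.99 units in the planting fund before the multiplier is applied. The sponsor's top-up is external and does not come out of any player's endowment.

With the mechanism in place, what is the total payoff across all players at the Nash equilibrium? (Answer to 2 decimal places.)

8011.74 tokens

With the mechanism, a contributed unit returns 6.1 × 1.99 / 11 = 1.1035 per unit of net cost to the contributor — now above 1 — so contributing fully is weakly dominant for every player.
So the Nash equilibrium is full contribution by all 11; the group earns 6.1 × 1.99 × 660 = 8011.74.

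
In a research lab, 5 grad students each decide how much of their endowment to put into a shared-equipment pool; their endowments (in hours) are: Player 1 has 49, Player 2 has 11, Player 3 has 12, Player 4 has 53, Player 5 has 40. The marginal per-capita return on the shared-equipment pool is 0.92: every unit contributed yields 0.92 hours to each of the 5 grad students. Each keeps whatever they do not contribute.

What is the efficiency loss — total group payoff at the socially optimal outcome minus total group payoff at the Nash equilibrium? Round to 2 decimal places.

594.00 hours

The private return per contributed unit is 0.92 < 1 for everyone, so the Nash equilibrium is zero contribution and the group total is Σ E_j = 49 + 11 + 12 + 53 + 40 = 165.
Each contributed unit returns 4.600 to the group, so the social optimum is full contribution by everyone: group total = 4.600 × 165 = 759.00.
Efficiency loss = (4.600 − 1) × 165 = 594.00.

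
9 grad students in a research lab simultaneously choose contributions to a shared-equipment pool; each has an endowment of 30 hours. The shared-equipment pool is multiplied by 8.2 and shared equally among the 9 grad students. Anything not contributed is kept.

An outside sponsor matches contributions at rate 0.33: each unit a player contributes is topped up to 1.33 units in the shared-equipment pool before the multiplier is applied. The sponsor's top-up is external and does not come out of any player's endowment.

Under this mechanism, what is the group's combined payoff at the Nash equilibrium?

2944.62 hours

With the mechanism, a contributed unit returns 8.2 × 1.33 / 9 = 1.2118 per unit of net cost to the contributor — now above 1 — so contributing fully is weakly dominant for every player.
So the Nash equilibrium is full contribution by all 9; the group earns 8.2 × 1.33 × 270 = 2944.62.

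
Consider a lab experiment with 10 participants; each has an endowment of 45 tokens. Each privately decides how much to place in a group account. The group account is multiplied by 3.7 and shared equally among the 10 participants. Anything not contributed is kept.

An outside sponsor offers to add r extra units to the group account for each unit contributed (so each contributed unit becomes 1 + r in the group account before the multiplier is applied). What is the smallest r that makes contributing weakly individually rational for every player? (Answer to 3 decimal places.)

1.703

With matching at rate r, one contributed unit becomes (1 + r) in the group account and returns 3.7 × (1 + r) / 10 to the contributor.
Setting this equal to 1: 1 + r = 10/3.7 = 2.7027.
So the minimum matching rate is r = 2.7027 − 1 = 1.703.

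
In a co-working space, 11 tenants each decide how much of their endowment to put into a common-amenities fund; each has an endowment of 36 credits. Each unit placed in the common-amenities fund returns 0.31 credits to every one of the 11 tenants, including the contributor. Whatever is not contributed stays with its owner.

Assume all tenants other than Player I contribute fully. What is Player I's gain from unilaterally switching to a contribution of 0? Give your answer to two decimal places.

24.84 credits

Switching from a contribution of 36 to 0 lets Player I keep an extra 36 credits, but lowers the common-amenities fund by 36, which costs Player I their own share of that drop: 0.31 × 36 = 11.16.
Net gain = 36 − 11.16 = 24.84. The private return per contributed unit (0.31) is below 1, so free-riding is indeed the best response regardless of what the others do.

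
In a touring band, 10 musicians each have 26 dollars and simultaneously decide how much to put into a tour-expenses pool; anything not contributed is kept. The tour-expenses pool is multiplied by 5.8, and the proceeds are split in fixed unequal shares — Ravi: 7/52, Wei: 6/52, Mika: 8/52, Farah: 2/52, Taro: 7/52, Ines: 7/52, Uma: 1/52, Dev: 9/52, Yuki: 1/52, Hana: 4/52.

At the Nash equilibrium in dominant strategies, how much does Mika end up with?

49.20 dollars

Each unit j contributes comes back to j as 5.8 × (j's share), so j prefers to contribute only if that share exceeds 1/5.8 = 0.1724; otherwise keeping the unit dominates.
The only share above 0.1724 is Dev's 9/52, contributing 26; the remaining 9 contribute 0. Total contributed: 26.
Mika keeps 26 and receives 5.8 × 26 × 8/52 = 23.20 from the tour-expenses pool, for a payoff of 49.20.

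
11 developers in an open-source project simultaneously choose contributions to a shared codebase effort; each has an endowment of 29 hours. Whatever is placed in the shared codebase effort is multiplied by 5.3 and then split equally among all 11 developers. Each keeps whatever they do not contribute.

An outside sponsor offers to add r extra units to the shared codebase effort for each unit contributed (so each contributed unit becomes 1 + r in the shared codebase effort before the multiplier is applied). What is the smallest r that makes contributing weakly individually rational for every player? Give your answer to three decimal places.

With matching at rate r, one contributed unit becomes (1 + r) in the shared codebase effort and returns 5.3 × (1 + r) / 11 to the contributor.
Setting this equal to 1: 1 + r = 11/5.3 = 2.0755.
So the minimum matching rate is r = 2.0755 − 1 = 1.075.

1.075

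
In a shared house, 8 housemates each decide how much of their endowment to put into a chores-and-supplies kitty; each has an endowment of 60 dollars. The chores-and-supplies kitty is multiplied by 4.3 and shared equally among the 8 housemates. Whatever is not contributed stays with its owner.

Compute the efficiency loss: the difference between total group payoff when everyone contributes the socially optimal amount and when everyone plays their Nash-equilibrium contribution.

1584.00 dollars

Each contributed unit returns 4.3/8 = 0.5375 to its contributor — below 1 — so contributing 0 is dominant for every player. At the Nash equilibrium everyone keeps their 60, and the group total is 8 × 60 = 480.
Each contributed unit returns 4.300 to the group as a whole (0.5375 to each of 8 players), which exceeds 1, so the social optimum is full contribution: group total = 4.300 × 480 = 2064.00.
Efficiency loss = 2064.00 − 480 = 1584.00.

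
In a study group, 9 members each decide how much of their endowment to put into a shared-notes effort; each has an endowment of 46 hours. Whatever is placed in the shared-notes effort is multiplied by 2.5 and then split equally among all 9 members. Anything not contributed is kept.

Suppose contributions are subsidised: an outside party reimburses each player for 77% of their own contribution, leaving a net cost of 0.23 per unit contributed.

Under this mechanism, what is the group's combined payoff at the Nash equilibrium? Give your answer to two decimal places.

With the mechanism, a contributed unit returns (2.5/9) / 0.23 = 1.2077 per unit of net cost to the contributor — now above 1 — so contributing fully is weakly dominant for every player.
At the Nash equilibrium everyone contributes 46. Group total payoff = 9 × (46 × 0.77 + 2.5 × 46) = 1353.78.

1353.78 hours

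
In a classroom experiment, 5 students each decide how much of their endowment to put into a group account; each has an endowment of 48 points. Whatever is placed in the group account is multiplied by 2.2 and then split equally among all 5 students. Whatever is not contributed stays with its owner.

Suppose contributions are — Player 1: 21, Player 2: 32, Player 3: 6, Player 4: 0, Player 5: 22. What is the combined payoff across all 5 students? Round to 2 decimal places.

Total contributed: 21 + 32 + 6 + 0 + 22 = 81; total kept: 5 × 48 − 81 = 159.
The group account pays out 2.2 × 81 = 178.20 in aggregate.
Group total = 159 + 178.20 = 337.20.

337.20 points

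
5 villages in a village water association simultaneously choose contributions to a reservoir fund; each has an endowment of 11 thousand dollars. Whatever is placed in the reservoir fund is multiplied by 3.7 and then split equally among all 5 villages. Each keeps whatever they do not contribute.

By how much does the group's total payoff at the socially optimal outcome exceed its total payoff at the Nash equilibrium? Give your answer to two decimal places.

148.50 thousand dollars

Each contributed unit returns 3.7/5 = 0.7400 to its contributor — below 1 — so contributing 0 is dominant for every player. At the Nash equilibrium everyone keeps their 11, and the group total is 5 × 11 = 55.
Each contributed unit returns 3.700 to the group as a whole (0.7400 to each of 5 players), which exceeds 1, so the social optimum is full contribution: group total = 3.700 × 55 = 203.50.
Efficiency loss = 203.50 − 55 = 148.50.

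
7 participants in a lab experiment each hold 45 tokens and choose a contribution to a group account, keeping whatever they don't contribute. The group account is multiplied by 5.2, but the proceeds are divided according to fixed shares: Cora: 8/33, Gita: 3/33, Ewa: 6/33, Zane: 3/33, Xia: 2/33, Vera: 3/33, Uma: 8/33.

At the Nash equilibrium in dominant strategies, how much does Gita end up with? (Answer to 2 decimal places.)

87.55 tokens

For player j, contributing a unit is worthwhile iff 5.2 × (j's share) ≥ 1, i.e. iff j's share is at least 0.1923.
Cora and Uma are above the threshold, contributing 45 each; the remaining 5 contribute 0. Total contributed: 90.
Gita keeps 45 and receives 5.2 × 90 × 3/33 = 42.55 from the group account, for a payoff of 87.55.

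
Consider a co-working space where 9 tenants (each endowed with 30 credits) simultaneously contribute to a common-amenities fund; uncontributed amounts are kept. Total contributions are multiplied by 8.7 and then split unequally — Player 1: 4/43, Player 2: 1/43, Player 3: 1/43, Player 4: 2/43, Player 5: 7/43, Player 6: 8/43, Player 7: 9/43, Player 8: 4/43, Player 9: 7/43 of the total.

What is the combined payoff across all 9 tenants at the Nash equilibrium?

1194.00 credits

For player j, contributing a unit is worthwhile iff 8.7 × (j's share) ≥ 1, i.e. iff j's share is at least 0.1149.
Player 5, Player 6, Player 7 and Player 9 clear that bar, contributing 30 each; the remaining 5 contribute 0. Total contributed: 120.
The common-amenities fund pays out 8.7 × 120 = 1044.00 in total (split across the unequal shares, but the aggregate is all that matters for the group sum).
The 5 free-riders keep 30 each, adding 150. Group total = 150 + 1044.00 = 1194.00.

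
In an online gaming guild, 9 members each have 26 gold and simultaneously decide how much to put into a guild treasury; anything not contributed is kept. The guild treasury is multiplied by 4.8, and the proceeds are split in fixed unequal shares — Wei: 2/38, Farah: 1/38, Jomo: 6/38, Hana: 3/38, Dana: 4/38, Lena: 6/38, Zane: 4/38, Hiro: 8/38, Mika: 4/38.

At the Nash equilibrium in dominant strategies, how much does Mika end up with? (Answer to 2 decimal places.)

39.14 gold

Player j's private return per contributed unit is 4.8 × (j's share). Contributing is weakly dominant for j when that share is at least 1/4.8 = 0.2083, and contributing 0 is dominant otherwise.
Hiro alone (share 8/38) is above the threshold, contributing 26; the remaining 8 contribute 0. Total contributed: 26.
Mika keeps 26 and receives 4.8 × 26 × 4/38 = 13.14 from the guild treasury, for a payoff of 39.14.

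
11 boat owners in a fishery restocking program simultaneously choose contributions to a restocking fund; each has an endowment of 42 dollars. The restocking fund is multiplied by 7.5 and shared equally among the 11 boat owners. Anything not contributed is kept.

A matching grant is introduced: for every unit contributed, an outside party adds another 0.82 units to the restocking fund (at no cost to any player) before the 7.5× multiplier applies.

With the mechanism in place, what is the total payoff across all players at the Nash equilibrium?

6306.30 dollars

With the mechanism, a contributed unit returns 7.5 × 1.82 / 11 = 1.2409 per unit of net cost to the contributor — now above 1 — so contributing fully is weakly dominant for every player.
At the Nash equilibrium everyone contributes 42. Group total payoff = 7.5 × 1.82 × 462 = 6306.30.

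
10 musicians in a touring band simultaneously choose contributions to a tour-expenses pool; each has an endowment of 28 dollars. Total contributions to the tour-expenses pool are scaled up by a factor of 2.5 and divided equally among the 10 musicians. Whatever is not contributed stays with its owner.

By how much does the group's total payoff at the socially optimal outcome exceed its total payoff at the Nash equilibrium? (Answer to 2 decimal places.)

Each contributed unit returns 2.5/10 = 0.2500 to its contributor — below 1 — so contributing 0 is dominant for every player. At the Nash equilibrium everyone keeps their 28, and the group total is 10 × 28 = 280.
Each contributed unit returns 2.500 to the group as a whole (0.2500 to each of 10 players), which exceeds 1, so the social optimum is full contribution: group total = 2.500 × 280 = 700.00.
Efficiency loss = 700.00 − 280 = 420.00.

420.00 dollars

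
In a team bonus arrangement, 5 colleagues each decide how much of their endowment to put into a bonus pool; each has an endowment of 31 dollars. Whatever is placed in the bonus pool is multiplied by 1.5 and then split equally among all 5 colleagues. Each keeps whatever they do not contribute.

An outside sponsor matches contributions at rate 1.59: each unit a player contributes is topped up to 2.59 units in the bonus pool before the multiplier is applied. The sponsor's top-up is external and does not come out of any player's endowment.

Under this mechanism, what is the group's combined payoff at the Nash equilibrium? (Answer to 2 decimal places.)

With the mechanism, a contributed unit returns 1.5 × 2.59 / 5 = 0.7770 per unit of net cost — still below 1 — so contributing 0 remains dominant for every player.
Everyone keeps their endowment and the group total is 5 × 31 = 155.

155.00 dollars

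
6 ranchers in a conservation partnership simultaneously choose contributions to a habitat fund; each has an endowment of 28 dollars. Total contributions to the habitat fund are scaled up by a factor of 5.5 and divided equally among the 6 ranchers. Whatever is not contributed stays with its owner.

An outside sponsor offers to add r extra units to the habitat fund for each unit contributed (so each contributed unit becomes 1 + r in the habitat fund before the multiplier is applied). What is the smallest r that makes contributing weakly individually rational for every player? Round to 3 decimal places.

0.091

With matching at rate r, one contributed unit becomes (1 + r) in the habitat fund and returns 5.5 × (1 + r) / 6 to the contributor.
Setting this equal to 1: 1 + r = 6/5.5 = 1.0909.
So the minimum matching rate is r = 1.0909 − 1 = 0.091.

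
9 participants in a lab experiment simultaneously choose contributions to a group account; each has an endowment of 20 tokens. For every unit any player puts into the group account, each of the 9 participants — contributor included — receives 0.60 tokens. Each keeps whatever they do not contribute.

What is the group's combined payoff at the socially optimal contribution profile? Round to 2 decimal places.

972.00 tokens

Each contributed unit returns 5.400 to the group as a whole (0.60 to each of 9 players), which exceeds 1, so the social optimum is full contribution: group total = 5.400 × 180 = 972.00.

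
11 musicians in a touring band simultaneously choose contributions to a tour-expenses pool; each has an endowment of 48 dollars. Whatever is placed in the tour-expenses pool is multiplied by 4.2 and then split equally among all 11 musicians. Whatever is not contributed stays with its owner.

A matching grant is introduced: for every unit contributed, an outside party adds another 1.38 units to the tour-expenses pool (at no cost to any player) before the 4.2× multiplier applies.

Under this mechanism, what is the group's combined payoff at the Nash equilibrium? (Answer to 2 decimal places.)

528.00 dollars

Even with the mechanism, each unit contributed returns only 4.2 × 2.38 / 11 = 0.9087 per unit of net cost, so contributing nothing is still dominant.
At the Nash equilibrium no one contributes; group total payoff = 11 × 48 = 528.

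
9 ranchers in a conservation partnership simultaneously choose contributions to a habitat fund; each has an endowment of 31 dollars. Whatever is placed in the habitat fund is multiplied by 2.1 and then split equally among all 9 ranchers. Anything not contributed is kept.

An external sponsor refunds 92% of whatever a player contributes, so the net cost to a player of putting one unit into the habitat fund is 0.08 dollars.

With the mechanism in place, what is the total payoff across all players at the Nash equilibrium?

With the mechanism, a contributed unit returns (2.1/9) / 0.08 = 2.9167 per unit of net cost to the contributor — now above 1 — so contributing fully is weakly dominant for every player.
So the Nash equilibrium is full contribution by all 9; the group earns 9 × (31 × 0.92 + 2.1 × 31) = 842.58.

842.58 dollars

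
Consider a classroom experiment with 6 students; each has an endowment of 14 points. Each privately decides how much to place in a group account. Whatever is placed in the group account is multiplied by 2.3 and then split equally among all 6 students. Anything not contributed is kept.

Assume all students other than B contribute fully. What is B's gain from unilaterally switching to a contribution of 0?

8.63 points

Switching from a contribution of 14 to 0 lets B keep an extra 14 points, but lowers the group account by 14, which costs B their own share of that drop: 2.3/6 × 14 = 5.37.
Net gain = 14 − 5.37 = 8.63. The private return per contributed unit (0.3833) is below 1, so free-riding is indeed the best response regardless of what the others do.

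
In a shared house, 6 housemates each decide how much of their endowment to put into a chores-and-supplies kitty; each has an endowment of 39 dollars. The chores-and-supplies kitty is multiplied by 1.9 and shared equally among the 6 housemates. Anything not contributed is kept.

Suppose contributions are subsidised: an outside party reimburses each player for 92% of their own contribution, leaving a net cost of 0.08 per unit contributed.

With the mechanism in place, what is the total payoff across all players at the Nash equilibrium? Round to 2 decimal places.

The effective private return per unit is now (1.9/6) / 0.08 = 3.9583 > 1, so every player's dominant strategy flips to full contribution.
So the Nash equilibrium is full contribution by all 6; the group earns 6 × (39 × 0.92 + 1.9 × 39) = 659.88.

659.88 dollars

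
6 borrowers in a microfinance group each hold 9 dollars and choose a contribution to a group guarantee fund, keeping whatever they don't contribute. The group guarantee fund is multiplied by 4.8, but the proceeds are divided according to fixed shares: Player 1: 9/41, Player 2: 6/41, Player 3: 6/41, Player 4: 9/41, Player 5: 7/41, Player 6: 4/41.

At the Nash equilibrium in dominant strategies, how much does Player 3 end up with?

21.64 dollars

Each unit j contributes comes back to j as 4.8 × (j's share), so j prefers to contribute only if that share exceeds 1/4.8 = 0.2083; otherwise keeping the unit dominates.
Player 1 and Player 4 are above the threshold, contributing 9 each; the remaining 4 contribute 0. Total contributed: 18.
Player 3 keeps 9 and receives 4.8 × 18 × 6/41 = 12.64 from the group guarantee fund, for a payoff of 21.64.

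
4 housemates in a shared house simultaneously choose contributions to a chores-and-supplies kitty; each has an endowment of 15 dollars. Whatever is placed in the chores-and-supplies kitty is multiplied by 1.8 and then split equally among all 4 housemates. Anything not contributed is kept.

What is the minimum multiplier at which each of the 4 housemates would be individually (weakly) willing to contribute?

A contributed unit returns (multiplier)/4 to its contributor.
This reaches 1 exactly when the multiplier is 4.

4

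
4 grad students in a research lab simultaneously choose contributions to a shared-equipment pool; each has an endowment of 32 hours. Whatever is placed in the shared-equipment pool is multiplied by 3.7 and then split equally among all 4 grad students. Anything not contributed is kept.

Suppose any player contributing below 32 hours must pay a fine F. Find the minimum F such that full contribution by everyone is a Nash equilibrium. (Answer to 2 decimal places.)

2.40 hours

Given the others contribute fully, the best deviation is to contribute 0 (any partial contribution still incurs the fine and gives up units whose private return 0.9250 is below 1).
Deviating from 32 to 0 saves 32 hours but forfeits the deviator's share of the drop in the shared-equipment pool: 3.7/4 × 32 = 29.60.
So the deviation gain is 32 − 29.60 = 2.40, and the fine must be at least 2.40 hours to wipe it out.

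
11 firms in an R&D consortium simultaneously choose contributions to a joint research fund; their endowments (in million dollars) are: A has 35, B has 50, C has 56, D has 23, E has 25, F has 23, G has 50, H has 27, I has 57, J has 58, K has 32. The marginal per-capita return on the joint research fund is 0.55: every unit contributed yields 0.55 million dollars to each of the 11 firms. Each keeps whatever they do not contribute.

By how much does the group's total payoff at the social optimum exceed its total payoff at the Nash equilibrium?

2201.80 million dollars

The private return per contributed unit is 0.55 < 1 for everyone, so the Nash equilibrium is zero contribution and the group total is Σ E_j = 35 + 50 + 56 + 23 + 25 + 23 + 50 + 27 + 57 + 58 + 32 = 436.
Each contributed unit returns 6.050 to the group, so the social optimum is full contribution by everyone: group total = 6.050 × 436 = 2637.80.
Efficiency loss = (6.050 − 1) × 436 = 2201.80.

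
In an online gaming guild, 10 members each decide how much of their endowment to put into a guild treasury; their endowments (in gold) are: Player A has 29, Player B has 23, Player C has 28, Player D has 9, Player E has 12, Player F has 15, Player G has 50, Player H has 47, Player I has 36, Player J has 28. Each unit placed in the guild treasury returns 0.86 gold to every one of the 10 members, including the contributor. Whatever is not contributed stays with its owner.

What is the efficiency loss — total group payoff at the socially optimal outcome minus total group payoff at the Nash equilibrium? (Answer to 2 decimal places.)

2105.20 gold

The private return per contributed unit is 0.86 < 1 for everyone, so the Nash equilibrium is zero contribution and the group total is Σ E_j = 29 + 23 + 28 + 9 + 12 + 15 + 50 + 47 + 36 + 28 = 277.
Each contributed unit returns 8.600 to the group, so the social optimum is full contribution by everyone: group total = 8.600 × 277 = 2382.20.
Efficiency loss = (8.600 − 1) × 277 = 2105.20.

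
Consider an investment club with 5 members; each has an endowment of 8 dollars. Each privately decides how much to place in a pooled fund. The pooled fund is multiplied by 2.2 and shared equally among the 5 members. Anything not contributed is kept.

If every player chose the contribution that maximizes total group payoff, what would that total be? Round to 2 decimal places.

Each contributed unit returns 2.200 to the group as a whole (0.4400 to each of 5 players), which exceeds 1, so the social optimum is full contribution: group total = 2.200 × 40 = 88.00.

88.00 dollars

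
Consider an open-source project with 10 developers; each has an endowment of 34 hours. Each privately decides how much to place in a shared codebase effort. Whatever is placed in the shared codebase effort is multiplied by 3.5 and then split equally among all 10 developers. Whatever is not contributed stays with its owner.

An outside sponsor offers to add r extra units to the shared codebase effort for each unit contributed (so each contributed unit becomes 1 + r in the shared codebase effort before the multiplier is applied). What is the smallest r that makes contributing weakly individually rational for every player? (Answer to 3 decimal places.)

With matching at rate r, one contributed unit becomes (1 + r) in the shared codebase effort and returns 3.5 × (1 + r) / 10 to the contributor.
Setting this equal to 1: 1 + r = 10/3.5 = 2.8571.
So the minimum matching rate is r = 2.8571 − 1 = 1.857.

1.857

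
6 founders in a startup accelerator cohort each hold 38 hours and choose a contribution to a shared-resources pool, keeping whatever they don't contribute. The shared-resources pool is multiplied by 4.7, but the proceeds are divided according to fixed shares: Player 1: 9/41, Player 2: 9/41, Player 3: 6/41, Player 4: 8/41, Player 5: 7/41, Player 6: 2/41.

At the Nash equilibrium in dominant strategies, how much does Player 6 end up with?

55.42 hours

Each unit j contributes comes back to j as 4.7 × (j's share), so j prefers to contribute only if that share exceeds 1/4.7 = 0.2128; otherwise keeping the unit dominates.
Player 1 and Player 2 are above the threshold, contributing 38 each; the remaining 4 contribute 0. Total contributed: 76.
Player 6 keeps 38 and receives 4.7 × 76 × 2/41 = 17.42 from the shared-resources pool, for a payoff of 55.42.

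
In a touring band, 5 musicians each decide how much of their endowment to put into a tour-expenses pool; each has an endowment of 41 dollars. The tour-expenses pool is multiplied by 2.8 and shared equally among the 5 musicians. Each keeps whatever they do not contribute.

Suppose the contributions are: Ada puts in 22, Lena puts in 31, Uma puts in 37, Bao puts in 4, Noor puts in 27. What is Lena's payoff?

77.76 dollars

Total contributed: 22 + 31 + 37 + 4 + 27 = 121.
Each receives 2.8 × 121 / 5 = 67.76 from the tour-expenses pool.
Lena keeps 41 − 31 = 10, so Lena's payoff is 10 + 67.76 = 77.76.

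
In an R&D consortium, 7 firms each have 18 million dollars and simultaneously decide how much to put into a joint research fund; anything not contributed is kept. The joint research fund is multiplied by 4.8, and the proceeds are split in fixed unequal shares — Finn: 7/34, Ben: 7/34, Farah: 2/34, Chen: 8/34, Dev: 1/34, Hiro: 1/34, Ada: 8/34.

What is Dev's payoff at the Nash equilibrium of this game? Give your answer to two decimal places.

Each unit j contributes comes back to j as 4.8 × (j's share), so j prefers to contribute only if that share exceeds 1/4.8 = 0.2083; otherwise keeping the unit dominates.
Chen and Ada are above the threshold, contributing 18 each; the remaining 5 contribute 0. Total contributed: 36.
Dev keeps 18 and receives 4.8 × 36 × 1/34 = 5.08 from the joint research fund, for a payoff of 23.08.

23.08 million dollars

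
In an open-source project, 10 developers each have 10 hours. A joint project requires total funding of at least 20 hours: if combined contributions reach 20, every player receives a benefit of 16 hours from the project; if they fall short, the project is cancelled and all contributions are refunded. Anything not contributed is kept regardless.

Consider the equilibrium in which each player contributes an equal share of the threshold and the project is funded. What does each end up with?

24 hours

Equal share of the threshold: 20/10 = 2.
At this profile no one gains by cutting their contribution: any cut drops the total below 20, the project is cancelled, contributions are refunded, and the deviator ends with 10, which is less than 10 − 2 + 16 = 24. Contributing more than 2 just wastes the excess. So contributing exactly 2 is a best response.
Each player's payoff: 10 − 2 + 16 = 24.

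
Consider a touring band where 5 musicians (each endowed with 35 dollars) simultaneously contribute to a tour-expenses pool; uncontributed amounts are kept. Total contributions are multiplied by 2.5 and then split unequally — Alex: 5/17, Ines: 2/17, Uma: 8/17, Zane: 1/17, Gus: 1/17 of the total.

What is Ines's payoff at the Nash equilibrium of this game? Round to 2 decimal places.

For player j, contributing a unit is worthwhile iff 2.5 × (j's share) ≥ 1, i.e. iff j's share is at least 0.4000.
The only share above 0.4000 is Uma's 8/17, contributing 35; the remaining 4 contribute 0. Total contributed: 35.
Ines keeps 35 and receives 2.5 × 35 × 2/17 = 10.29 from the tour-expenses pool, for a payoff of 45.29.

45.29 dollars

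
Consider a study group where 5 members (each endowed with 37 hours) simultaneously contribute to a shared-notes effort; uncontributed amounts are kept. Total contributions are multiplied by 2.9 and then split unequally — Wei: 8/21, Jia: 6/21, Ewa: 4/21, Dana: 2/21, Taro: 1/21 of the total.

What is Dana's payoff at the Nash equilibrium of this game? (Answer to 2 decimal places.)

47.22 hours

For player j, contributing a unit is worthwhile iff 2.9 × (j's share) ≥ 1, i.e. iff j's share is at least 0.3448.
Wei alone (share 8/21) is above the threshold, contributing 37; the remaining 4 contribute 0. Total contributed: 37.
Dana keeps 37 and receives 2.9 × 37 × 2/21 = 10.22 from the shared-notes effort, for a payoff of 47.22.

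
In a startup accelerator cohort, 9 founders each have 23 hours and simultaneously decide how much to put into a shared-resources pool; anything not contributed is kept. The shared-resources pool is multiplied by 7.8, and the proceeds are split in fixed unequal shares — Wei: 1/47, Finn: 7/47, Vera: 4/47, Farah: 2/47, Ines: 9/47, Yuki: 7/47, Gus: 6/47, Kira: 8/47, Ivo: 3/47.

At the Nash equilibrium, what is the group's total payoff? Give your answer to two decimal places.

For player j, contributing a unit is worthwhile iff 7.8 × (j's share) ≥ 1, i.e. iff j's share is at least 0.1282.
The shares above 0.1282 belong to Finn, Ines, Yuki and Kira, contributing 23 each; the remaining 5 contribute 0. Total contributed: 92.
The shared-resources pool pays out 7.8 × 92 = 717.60 in total (split across the unequal shares, but the aggregate is all that matters for the group sum).
The 5 free-riders keep 23 each, adding 115. Group total = 115 + 717.60 = 832.60.

832.60 hours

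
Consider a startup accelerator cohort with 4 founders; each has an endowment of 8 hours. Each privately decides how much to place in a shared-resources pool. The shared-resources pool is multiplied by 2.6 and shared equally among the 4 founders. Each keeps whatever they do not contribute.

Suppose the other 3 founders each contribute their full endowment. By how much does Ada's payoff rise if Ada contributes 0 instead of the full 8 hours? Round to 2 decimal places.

2.80 hours

Switching from a contribution of 8 to 0 lets Ada keep an extra 8 hours, but lowers the shared-resources pool by 8, which costs Ada their own share of that drop: 2.6/4 × 8 = 5.20.
Net gain = 8 − 5.20 = 2.80. The private return per contributed unit (0.6500) is below 1, so free-riding is indeed the best response regardless of what the others do.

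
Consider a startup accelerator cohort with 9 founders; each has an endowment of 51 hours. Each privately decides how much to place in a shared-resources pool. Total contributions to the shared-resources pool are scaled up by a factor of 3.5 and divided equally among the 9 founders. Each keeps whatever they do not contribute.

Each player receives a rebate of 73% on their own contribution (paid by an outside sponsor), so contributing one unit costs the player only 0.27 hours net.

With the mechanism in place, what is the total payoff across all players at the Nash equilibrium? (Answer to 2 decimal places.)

With the mechanism, a contributed unit returns (3.5/9) / 0.27 = 1.4403 per unit of net cost to the contributor — now above 1 — so contributing fully is weakly dominant for every player.
At the Nash equilibrium everyone contributes 51. Group total payoff = 9 × (51 × 0.73 + 3.5 × 51) = 1941.57.

1941.57 hours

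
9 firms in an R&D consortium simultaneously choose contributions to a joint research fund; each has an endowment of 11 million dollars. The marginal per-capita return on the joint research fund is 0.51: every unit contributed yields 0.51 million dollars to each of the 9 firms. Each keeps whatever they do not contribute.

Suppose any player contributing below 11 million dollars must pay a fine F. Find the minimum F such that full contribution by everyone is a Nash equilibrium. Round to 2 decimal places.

Given the others contribute fully, the best deviation is to contribute 0 (any partial contribution still incurs the fine and gives up units whose private return 0.51 is below 1).
Deviating from 11 to 0 saves 11 million dollars but forfeits the deviator's share of the drop in the joint research fund: 0.51 × 11 = 5.61.
So the deviation gain is 11 − 5.61 = 5.39, and the fine must be at least 5.39 million dollars to wipe it out.

5.39 million dollars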